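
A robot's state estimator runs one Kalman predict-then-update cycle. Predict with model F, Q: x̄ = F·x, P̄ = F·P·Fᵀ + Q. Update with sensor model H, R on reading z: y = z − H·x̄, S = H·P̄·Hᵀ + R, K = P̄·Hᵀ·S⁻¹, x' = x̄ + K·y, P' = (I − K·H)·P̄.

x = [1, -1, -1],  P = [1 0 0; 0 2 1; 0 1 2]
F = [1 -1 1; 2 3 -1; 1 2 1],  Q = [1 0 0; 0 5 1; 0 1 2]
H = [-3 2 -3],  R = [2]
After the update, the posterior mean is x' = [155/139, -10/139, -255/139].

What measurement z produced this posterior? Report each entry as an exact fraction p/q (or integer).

x̄ = F·x = [1, 0, -2]
P̄ = F·P·Fᵀ + Q = [4 -2 0; -2 23 14; 0 14 17]
S = H·P̄·Hᵀ + R = [139]
K = P̄·Hᵀ·S⁻¹ = [-16/139; 10/139; -23/139]
x' − x̄ = [16/139, -10/139, 23/139] = K·y
y = (KᵀK)⁻¹·Kᵀ·(x' − x̄) = [-1]
z = y + H·x̄ = [-1] + [3] = [2]

z = [2]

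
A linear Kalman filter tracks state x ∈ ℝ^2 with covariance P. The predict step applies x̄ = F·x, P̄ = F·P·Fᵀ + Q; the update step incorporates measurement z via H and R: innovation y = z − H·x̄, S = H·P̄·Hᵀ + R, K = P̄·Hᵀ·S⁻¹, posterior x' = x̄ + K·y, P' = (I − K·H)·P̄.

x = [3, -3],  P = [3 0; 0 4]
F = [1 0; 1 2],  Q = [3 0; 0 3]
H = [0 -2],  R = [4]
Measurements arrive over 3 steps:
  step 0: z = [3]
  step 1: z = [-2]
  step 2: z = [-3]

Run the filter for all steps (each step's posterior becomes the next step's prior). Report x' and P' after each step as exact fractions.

step 0: x' = [147/46, -36/23], P' = [129/23 3/23; 3/23 22/23]
step 1: x' = [384/107, 599/642], P' = [657/107 45/107; 45/107 298/321]
step 2: x' = [18069/9974, 8750/4987], P' = [29937/4987 2241/4987; 2241/4987 4666/4987]

step 0: x̄ = F·x = [3, -3]
step 0: P̄ = F·P·Fᵀ + Q = [6 3; 3 22]
step 0: y = z − H·x̄ = [-3]
step 0: S = H·P̄·Hᵀ + R = [92]
step 0: K = P̄·Hᵀ·S⁻¹ = [-3/46; -11/23]
step 0: x' = x̄ + K·y = [147/46, -36/23]
step 0: P' = (I − K·H)·P̄ = [129/23 3/23; 3/23 22/23]
step 1: x̄ = F·x = [147/46, 3/46]
step 1: P̄ = F·P·Fᵀ + Q = [198/23 135/23; 135/23 298/23]
step 1: y = z − H·x̄ = [-43/23]
step 1: S = H·P̄·Hᵀ + R = [1284/23]
step 1: K = P̄·Hᵀ·S⁻¹ = [-45/214; -149/321]
step 1: x' = x̄ + K·y = [384/107, 599/642]
step 1: P' = (I − K·H)·P̄ = [657/107 45/107; 45/107 298/321]
step 2: x̄ = F·x = [384/107, 1751/321]
step 2: P̄ = F·P·Fᵀ + Q = [978/107 747/107; 747/107 4666/321]
step 2: y = z − H·x̄ = [2539/321]
step 2: S = H·P̄·Hᵀ + R = [19948/321]
step 2: K = P̄·Hᵀ·S⁻¹ = [-2241/9974; -2333/4987]
step 2: x' = x̄ + K·y = [18069/9974, 8750/4987]
step 2: P' = (I − K·H)·P̄ = [29937/4987 2241/4987; 2241/4987 4666/4987]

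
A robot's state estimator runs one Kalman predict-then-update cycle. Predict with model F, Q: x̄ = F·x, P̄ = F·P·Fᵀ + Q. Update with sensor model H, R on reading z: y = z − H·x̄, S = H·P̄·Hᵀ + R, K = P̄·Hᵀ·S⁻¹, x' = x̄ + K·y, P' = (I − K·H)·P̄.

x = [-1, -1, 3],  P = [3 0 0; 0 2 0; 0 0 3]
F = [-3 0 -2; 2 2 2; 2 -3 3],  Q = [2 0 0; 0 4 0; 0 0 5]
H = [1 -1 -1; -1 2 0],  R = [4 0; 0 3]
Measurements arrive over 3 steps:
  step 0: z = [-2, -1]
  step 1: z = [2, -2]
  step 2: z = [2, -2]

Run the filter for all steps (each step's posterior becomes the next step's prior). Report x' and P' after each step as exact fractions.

step 0: x' = [7584/6721, -112/6721, 70630/20163], P' = [23910/6721 10962/6721 6040/6721; 10962/6721 9792/6721 -1734/6721; 6040/6721 -1734/6721 87034/20163]
step 1: x' = [181438132/187827853, -113797612/187827853, 18904790/187827853], P' = [530756196/187827853 213594696/187827853 193085956/187827853; 213594696/187827853 214651956/187827853 -44136220/187827853; 193085956/187827853 -44136220/187827853 850708028/187827853]
step 2: x' = [-23127319604/152671281271, -5120705304844/4427467156859, -3104172848622/4427467156859], P' = [425301293850/152671281271 173058838152/152671281271 146288789338/152671281271; 173058838152/152671281271 5059506194700/4427467156859 -1074077398964/4427467156859; 146288789338/152671281271 -1074077398964/4427467156859 19545768606778/4427467156859]

step 0: x̄ = F·x = [-3, 2, 10]
step 0: P̄ = F·P·Fᵀ + Q = [41 -30 -36; -30 36 18; -36 18 62]
step 0: y = z − H·x̄ = [13, -8]
step 0: S = H·P̄·Hᵀ + R = [311 -275; -275 308]
step 0: K = P̄·Hᵀ·S⁻¹ = [157/611 -662/6721; 66/611 2874/6721; -1448/1833 -9508/20163]
step 0: x' = x̄ + K·y = [7584/6721, -112/6721, 70630/20163]
step 0: P' = (I − K·H)·P̄ = [23910/6721 10962/6721 6040/6721; 10962/6721 9792/6721 -1734/6721; 6040/6721 -1734/6721 87034/20163]
step 1: x̄ = F·x = [-209516/20163, 186092/20163, 86134/6721]
step 1: P̄ = F·P·Fᵀ + Q = [1251472/20163 -1136224/20163 -307794/6721; -1136224/20163 1199644/20163 249432/6721; -307794/6721 249432/6721 450623/6721]
step 1: y = z − H·x̄ = [694336/20163, -207342/6721]
step 1: S = H·P̄·Hᵀ + R = [9499441/20163 -3159802/6721; -3159802/6721 3551811/6721]
step 1: K = P̄·Hᵀ·S⁻¹ = [31018886/187827853 -34522268/187827853; 10769740/187827853 71903072/187827853; -153371463/187827853 -93786132/187827853]
step 1: x' = x̄ + K·y = [181438132/187827853, -113797612/187827853, 18904790/187827853]
step 1: P' = (I − K·H)·P̄ = [530756196/187827853 213594696/187827853 193085956/187827853; 213594696/187827853 214651956/187827853 -44136220/187827853; 193085956/187827853 -44136220/187827853 850708028/187827853]
step 2: x̄ = F·x = [-582123976/187827853, 173090620/187827853, 760983470/187827853]
step 2: P̄ = F·P·Fᵀ + Q = [10872325054/187827853 -9623252144/187827853 -9141367828/187827853; -9623252144/187827853 10036131588/187827853 7443031384/187827853; -9141367828/187827853 7443031384/187827853 13198750985/187827853]
step 2: y = z − H·x̄ = [1891853772/187827853, -1303960922/187827853]
step 2: S = H·P̄·Hᵀ + R = [87273821751/187827853 -83841775258/187827853; -83841775258/187827853 90073343541/187827853]
step 2: K = P̄·Hᵀ·S⁻¹ = [26488416590/152671281271 -26394539182/152671281271; 258319377668/4427467156859 1700102027664/4427467156859; -3557329079253/4427467156859 -2130176562910/4427467156859]
step 2: x' = x̄ + K·y = [-23127319604/152671281271, -5120705304844/4427467156859, -3104172848622/4427467156859]
step 2: P' = (I − K·H)·P̄ = [425301293850/152671281271 173058838152/152671281271 146288789338/152671281271; 173058838152/152671281271 5059506194700/4427467156859 -1074077398964/4427467156859; 146288789338/152671281271 -1074077398964/4427467156859 19545768606778/4427467156859]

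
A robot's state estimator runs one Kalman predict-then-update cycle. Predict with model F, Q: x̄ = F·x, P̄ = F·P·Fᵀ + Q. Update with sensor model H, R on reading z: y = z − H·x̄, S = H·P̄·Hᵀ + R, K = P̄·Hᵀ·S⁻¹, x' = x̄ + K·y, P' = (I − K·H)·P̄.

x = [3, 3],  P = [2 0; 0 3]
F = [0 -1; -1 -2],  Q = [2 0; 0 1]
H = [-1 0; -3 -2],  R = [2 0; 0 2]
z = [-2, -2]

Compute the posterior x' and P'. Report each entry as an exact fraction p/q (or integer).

x' = [206/131, -195/131]
P' = [83/131 -111/131; -111/131 210/131]

x̄ = F·x = [-3, -9]
P̄ = F·P·Fᵀ + Q = [5 6; 6 15]
y = z − H·x̄ = [-5, -29]
S = H·P̄·Hᵀ + R = [7 27; 27 179]
K = P̄·Hᵀ·S⁻¹ = [-83/262 -27/262; 111/262 -87/262]
x' = x̄ + K·y = [206/131, -195/131]
P' = (I − K·H)·P̄ = [83/131 -111/131; -111/131 210/131]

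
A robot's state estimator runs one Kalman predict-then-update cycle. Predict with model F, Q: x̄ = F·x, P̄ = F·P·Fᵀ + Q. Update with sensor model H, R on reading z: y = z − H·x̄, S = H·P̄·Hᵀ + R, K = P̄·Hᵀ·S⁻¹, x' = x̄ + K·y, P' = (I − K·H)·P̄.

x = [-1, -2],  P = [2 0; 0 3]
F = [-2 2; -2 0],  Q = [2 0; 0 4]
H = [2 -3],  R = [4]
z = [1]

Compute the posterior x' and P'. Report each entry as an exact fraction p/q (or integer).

x' = [3/26, -3/26]
P' = [236/13 154/13; 154/13 106/13]

x̄ = F·x = [-2, 2]
P̄ = F·P·Fᵀ + Q = [22 8; 8 12]
y = z − H·x̄ = [11]
S = H·P̄·Hᵀ + R = [104]
K = P̄·Hᵀ·S⁻¹ = [5/26; -5/26]
x' = x̄ + K·y = [3/26, -3/26]
P' = (I − K·H)·P̄ = [236/13 154/13; 154/13 106/13]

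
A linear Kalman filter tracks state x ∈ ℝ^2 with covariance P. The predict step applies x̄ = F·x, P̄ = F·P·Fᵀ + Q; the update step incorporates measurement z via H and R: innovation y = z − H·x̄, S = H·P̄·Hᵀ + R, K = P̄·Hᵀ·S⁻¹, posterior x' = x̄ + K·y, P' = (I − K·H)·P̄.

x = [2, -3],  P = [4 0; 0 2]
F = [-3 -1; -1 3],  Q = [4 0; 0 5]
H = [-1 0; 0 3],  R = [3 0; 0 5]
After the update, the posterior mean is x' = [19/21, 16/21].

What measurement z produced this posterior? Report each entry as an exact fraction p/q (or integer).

x̄ = F·x = [-3, -11]
P̄ = F·P·Fᵀ + Q = [42 6; 6 27]
S = H·P̄·Hᵀ + R = [45 -18; -18 248]
K = P̄·Hᵀ·S⁻¹ = [-841/903 3/602; -5/1806 393/1204]
x' − x̄ = [82/21, 247/21] = K·y
y = (KᵀK)⁻¹·Kᵀ·(x' − x̄) = [-4, 36]
z = y + H·x̄ = [-4, 36] + [3, -33] = [-1, 3]

z = [-1, 3]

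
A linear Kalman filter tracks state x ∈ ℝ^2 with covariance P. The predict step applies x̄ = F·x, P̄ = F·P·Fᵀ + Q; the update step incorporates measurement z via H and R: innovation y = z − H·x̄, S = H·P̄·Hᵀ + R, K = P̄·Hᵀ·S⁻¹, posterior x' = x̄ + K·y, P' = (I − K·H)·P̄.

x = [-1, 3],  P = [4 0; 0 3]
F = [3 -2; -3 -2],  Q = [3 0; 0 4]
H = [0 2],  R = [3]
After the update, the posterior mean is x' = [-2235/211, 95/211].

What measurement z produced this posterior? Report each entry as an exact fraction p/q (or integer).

z = [1]

x̄ = F·x = [-9, -3]
P̄ = F·P·Fᵀ + Q = [51 -24; -24 52]
S = H·P̄·Hᵀ + R = [211]
K = P̄·Hᵀ·S⁻¹ = [-48/211; 104/211]
x' − x̄ = [-336/211, 728/211] = K·y
y = (KᵀK)⁻¹·Kᵀ·(x' − x̄) = [7]
z = y + H·x̄ = [7] + [-6] = [1]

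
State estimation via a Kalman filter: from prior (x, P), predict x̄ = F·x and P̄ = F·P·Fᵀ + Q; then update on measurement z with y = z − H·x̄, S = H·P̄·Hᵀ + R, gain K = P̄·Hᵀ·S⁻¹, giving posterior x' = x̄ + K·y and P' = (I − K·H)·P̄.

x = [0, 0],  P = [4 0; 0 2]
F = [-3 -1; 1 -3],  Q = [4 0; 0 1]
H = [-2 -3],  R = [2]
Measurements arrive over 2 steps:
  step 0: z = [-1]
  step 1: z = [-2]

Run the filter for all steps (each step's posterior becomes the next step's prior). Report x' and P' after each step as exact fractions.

step 0: x' = [66/305, 57/305], P' = [8454/305 -5592/305; -5592/305 3766/305]
step 1: x' = [-105141/34187, 92694/34187], P' = [985824/34187 -668064/34187; -668064/34187 460178/34187]

step 0: x̄ = F·x = [0, 0]
step 0: P̄ = F·P·Fᵀ + Q = [42 -6; -6 23]
step 0: y = z − H·x̄ = [-1]
step 0: S = H·P̄·Hᵀ + R = [305]
step 0: K = P̄·Hᵀ·S⁻¹ = [-66/305; -57/305]
step 0: x' = x̄ + K·y = [66/305, 57/305]
step 0: P' = (I − K·H)·P̄ = [8454/305 -5592/305; -5592/305 3766/305]
step 1: x̄ = F·x = [-51/61, -21/61]
step 1: P̄ = F·P·Fᵀ + Q = [9504/61 -11760/61; -11760/61 15241/61]
step 1: y = z − H·x̄ = [-287/61]
step 1: S = H·P̄·Hᵀ + R = [34187/61]
step 1: K = P̄·Hᵀ·S⁻¹ = [16272/34187; -22203/34187]
step 1: x' = x̄ + K·y = [-105141/34187, 92694/34187]
step 1: P' = (I − K·H)·P̄ = [985824/34187 -668064/34187; -668064/34187 460178/34187]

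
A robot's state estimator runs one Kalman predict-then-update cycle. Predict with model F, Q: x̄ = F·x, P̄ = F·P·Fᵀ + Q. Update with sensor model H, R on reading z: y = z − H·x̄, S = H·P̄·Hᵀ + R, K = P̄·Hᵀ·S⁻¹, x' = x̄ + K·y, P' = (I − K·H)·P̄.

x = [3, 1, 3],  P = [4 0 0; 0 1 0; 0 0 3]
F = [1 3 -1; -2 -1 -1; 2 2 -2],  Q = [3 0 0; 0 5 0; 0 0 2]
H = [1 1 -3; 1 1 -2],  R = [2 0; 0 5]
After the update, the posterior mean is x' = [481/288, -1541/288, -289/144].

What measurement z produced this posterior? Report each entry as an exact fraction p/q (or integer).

z = [2, 2]

x̄ = F·x = [3, -10, 2]
P̄ = F·P·Fᵀ + Q = [19 -8 20; -8 25 -12; 20 -12 34]
S = H·P̄·Hᵀ + R = [288 192; 192 137]
K = P̄·Hᵀ·S⁻¹ = [-1145/2592 11/27; -611/2592 17/27; -679/1296 8/27]
x' − x̄ = [-383/288, 1339/288, -577/144] = K·y
y = (KᵀK)⁻¹·Kᵀ·(x' − x̄) = [15, 13]
z = y + H·x̄ = [15, 13] + [-13, -11] = [2, 2]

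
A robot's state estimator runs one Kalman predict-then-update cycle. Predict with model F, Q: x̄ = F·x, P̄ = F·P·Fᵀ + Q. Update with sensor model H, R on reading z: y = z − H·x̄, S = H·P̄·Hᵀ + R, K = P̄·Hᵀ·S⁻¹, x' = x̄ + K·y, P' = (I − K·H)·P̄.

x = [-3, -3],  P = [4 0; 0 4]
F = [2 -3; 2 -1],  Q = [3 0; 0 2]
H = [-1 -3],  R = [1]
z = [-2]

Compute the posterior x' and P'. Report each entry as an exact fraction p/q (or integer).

x̄ = F·x = [3, -3]
P̄ = F·P·Fᵀ + Q = [55 28; 28 22]
y = z − H·x̄ = [-8]
S = H·P̄·Hᵀ + R = [422]
K = P̄·Hᵀ·S⁻¹ = [-139/422; -47/211]
x' = x̄ + K·y = [1189/211, -257/211]
P' = (I − K·H)·P̄ = [3889/422 -625/211; -625/211 224/211]

x' = [1189/211, -257/211]
P' = [3889/422 -625/211; -625/211 224/211]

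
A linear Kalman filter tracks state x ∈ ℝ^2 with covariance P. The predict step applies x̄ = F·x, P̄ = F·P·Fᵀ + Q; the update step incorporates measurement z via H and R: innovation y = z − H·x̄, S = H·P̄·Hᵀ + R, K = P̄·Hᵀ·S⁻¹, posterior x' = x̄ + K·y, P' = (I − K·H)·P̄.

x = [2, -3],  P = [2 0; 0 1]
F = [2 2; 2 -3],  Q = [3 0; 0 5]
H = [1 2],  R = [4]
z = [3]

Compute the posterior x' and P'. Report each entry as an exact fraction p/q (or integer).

x' = [-629/115, 23/5]
P' = [1364/115 -28/5; -28/5 18/5]

x̄ = F·x = [-2, 13]
P̄ = F·P·Fᵀ + Q = [15 2; 2 22]
y = z − H·x̄ = [-21]
S = H·P̄·Hᵀ + R = [115]
K = P̄·Hᵀ·S⁻¹ = [19/115; 2/5]
x' = x̄ + K·y = [-629/115, 23/5]
P' = (I − K·H)·P̄ = [1364/115 -28/5; -28/5 18/5]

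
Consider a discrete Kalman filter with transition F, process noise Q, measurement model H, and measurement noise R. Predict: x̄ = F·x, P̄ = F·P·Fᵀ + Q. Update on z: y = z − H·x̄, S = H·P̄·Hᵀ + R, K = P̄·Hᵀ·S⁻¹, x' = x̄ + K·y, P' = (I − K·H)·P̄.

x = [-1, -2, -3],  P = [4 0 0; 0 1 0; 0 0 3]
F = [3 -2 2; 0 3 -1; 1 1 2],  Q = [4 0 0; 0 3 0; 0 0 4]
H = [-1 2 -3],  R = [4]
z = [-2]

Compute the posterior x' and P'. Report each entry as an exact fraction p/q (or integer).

x' = [209/75, -143/25, -311/75]
P' = [8084/525 382/175 -248/75; 382/175 1758/175 146/25; -248/75 146/25 392/75]

x̄ = F·x = [-5, -3, -9]
P̄ = F·P·Fᵀ + Q = [56 -12 22; -12 15 -3; 22 -3 21]
y = z − H·x̄ = [-28]
S = H·P̄·Hᵀ + R = [525]
K = P̄·Hᵀ·S⁻¹ = [-146/525; 17/175; -13/75]
x' = x̄ + K·y = [209/75, -143/25, -311/75]
P' = (I − K·H)·P̄ = [8084/525 382/175 -248/75; 382/175 1758/175 146/25; -248/75 146/25 392/75]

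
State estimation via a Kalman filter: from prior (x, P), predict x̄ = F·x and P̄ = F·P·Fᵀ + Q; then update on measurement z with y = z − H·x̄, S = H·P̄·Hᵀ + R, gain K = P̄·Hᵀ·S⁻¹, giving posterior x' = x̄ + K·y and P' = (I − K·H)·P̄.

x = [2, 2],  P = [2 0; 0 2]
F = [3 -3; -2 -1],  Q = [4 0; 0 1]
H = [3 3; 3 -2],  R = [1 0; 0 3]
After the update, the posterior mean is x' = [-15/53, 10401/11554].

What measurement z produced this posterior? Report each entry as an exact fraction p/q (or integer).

x̄ = F·x = [0, -6]
P̄ = F·P·Fᵀ + Q = [40 -6; -6 11]
S = H·P̄·Hᵀ + R = [352 276; 276 479]
K = P̄·Hᵀ·S⁻¹ = [57/424 21/106; 18225/92432 -4555/23108]
x' − x̄ = [-15/53, 79725/11554] = K·y
y = (KᵀK)⁻¹·Kᵀ·(x' − x̄) = [20, -15]
z = y + H·x̄ = [20, -15] + [-18, 12] = [2, -3]

z = [2, -3]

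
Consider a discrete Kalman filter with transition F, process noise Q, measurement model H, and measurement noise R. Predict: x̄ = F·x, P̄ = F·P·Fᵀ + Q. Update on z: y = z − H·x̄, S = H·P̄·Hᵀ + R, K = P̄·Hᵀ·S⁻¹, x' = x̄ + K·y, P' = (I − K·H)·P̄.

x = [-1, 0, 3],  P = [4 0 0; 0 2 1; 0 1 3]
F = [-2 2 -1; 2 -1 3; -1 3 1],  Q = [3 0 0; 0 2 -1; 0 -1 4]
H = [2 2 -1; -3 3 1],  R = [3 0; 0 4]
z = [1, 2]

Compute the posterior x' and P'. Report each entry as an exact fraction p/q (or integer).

x̄ = F·x = [-1, 7, 4]
P̄ = F·P·Fᵀ + Q = [26 -22 16; -22 41 2; 16 2 35]
y = z − H·x̄ = [-7, -26]
S = H·P̄·Hᵀ + R = [58 133; 133 954]
K = P̄·Hᵀ·S⁻¹ = [9392/37643 -6360/37643; 8941/37643 6290/37643; 1885/37643 -539/37643]
x' = x̄ + K·y = [61973/37643, 37374/37643, 151391/37643]
P' = (I − K·H)·P̄ = [239774/37643 48502/37643 548376/37643; 48502/37643 20097/37643 110375/37643; 548376/37643 110375/37643 1311847/37643]

x' = [61973/37643, 37374/37643, 151391/37643]
P' = [239774/37643 48502/37643 548376/37643; 48502/37643 20097/37643 110375/37643; 548376/37643 110375/37643 1311847/37643]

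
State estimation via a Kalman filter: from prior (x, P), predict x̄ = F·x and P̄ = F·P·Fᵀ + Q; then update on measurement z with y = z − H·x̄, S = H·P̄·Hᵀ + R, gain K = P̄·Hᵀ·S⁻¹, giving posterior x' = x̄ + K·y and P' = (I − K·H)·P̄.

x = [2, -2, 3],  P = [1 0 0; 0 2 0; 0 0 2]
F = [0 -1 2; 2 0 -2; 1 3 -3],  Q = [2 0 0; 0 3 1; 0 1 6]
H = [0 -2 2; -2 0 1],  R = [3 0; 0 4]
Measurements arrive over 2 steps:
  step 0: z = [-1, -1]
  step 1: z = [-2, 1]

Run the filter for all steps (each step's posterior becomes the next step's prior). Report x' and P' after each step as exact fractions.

step 0: x' = [1852/1427, 2478/1427, 1589/1427], P' = [11488/9989 10298/9989 11336/9989; 10298/9989 39320/9989 34856/9989; 11336/9989 34856/9989 37508/9989]
step 1: x' = [1608472/23793033, 49146428/23793033, 28239377/23793033], P' = [29020516/23793033 24173249/23793033 27923204/23793033; 24173249/23793033 170475539/47586066 75665872/23793033; 27923204/23793033 75665872/23793033 83357644/23793033]

step 0: x̄ = F·x = [8, -2, -13]
step 0: P̄ = F·P·Fᵀ + Q = [12 -8 -18; -8 15 15; -18 15 43]
step 0: y = z − H·x̄ = [21, 28]
step 0: S = H·P̄·Hᵀ + R = [115 96; 96 167]
step 0: K = P̄·Hᵀ·S⁻¹ = [692/9989 -2910/9989; -2976/9989 3565/9989; 1768/9989 3709/9989]
step 0: x' = x̄ + K·y = [1852/1427, 2478/1427, 1589/1427]
step 0: P' = (I − K·H)·P̄ = [11488/9989 10298/9989 11336/9989; 10298/9989 39320/9989 34856/9989; 11336/9989 34856/9989 37508/9989]
step 1: x̄ = F·x = [700/1427, 526/1427, 4519/1427]
step 1: P̄ = F·P·Fᵀ + Q = [69906/9989 -55572/9989 -16930/9989; -55572/9989 135263/9989 19977/9989; -16930/9989 19977/9989 129238/9989]
step 1: y = z − H·x̄ = [-10840/1427, -1692/1427]
step 1: S = H·P̄·Hᵀ + R = [928155/9989 63954/9989; 63954/9989 516538/9989]
step 1: K = P̄·Hᵀ·S⁻¹ = [227270/2163003 -2509819/7931011; -580115/2163003 4553229/15862022; 466168/2163003 2292603/7931011]
step 1: x' = x̄ + K·y = [1608472/23793033, 49146428/23793033, 28239377/23793033]
step 1: P' = (I − K·H)·P̄ = [29020516/23793033 24173249/23793033 27923204/23793033; 24173249/23793033 170475539/47586066 75665872/23793033; 27923204/23793033 75665872/23793033 83357644/23793033]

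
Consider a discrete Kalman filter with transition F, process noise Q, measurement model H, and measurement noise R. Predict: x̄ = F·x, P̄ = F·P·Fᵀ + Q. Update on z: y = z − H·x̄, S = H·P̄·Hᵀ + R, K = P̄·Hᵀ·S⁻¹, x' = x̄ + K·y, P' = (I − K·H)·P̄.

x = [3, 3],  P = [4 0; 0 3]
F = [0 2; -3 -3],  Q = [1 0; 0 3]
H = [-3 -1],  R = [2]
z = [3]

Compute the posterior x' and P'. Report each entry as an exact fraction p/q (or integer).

x' = [57/11, -1422/77]
P' = [80/11 -234/11; -234/11 4938/77]

x̄ = F·x = [6, -18]
P̄ = F·P·Fᵀ + Q = [13 -18; -18 66]
y = z − H·x̄ = [3]
S = H·P̄·Hᵀ + R = [77]
K = P̄·Hᵀ·S⁻¹ = [-3/11; -12/77]
x' = x̄ + K·y = [57/11, -1422/77]
P' = (I − K·H)·P̄ = [80/11 -234/11; -234/11 4938/77]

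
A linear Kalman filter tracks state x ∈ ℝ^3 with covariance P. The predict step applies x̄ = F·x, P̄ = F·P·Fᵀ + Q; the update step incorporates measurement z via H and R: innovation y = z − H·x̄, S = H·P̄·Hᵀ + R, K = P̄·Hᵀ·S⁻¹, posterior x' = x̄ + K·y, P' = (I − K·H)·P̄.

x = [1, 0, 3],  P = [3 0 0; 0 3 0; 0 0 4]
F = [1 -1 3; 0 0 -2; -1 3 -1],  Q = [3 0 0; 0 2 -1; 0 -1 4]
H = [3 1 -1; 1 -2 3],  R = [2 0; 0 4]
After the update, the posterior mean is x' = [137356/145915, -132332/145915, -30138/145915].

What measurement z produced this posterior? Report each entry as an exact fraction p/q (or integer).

z = [2, 2]

x̄ = F·x = [10, -6, -4]
P̄ = F·P·Fᵀ + Q = [45 -24 -24; -24 18 7; -24 7 38]
S = H·P̄·Hᵀ + R = [449 -52; -52 331]
K = P̄·Hᵀ·S⁻¹ = [45777/145915 16449/145915; -22219/145915 -20683/145915; -30141/145915 28768/145915]
x' − x̄ = [-1321794/145915, 743158/145915, 553522/145915] = K·y
y = (KᵀK)⁻¹·Kᵀ·(x' − x̄) = [-26, -8]
z = y + H·x̄ = [-26, -8] + [28, 10] = [2, 2]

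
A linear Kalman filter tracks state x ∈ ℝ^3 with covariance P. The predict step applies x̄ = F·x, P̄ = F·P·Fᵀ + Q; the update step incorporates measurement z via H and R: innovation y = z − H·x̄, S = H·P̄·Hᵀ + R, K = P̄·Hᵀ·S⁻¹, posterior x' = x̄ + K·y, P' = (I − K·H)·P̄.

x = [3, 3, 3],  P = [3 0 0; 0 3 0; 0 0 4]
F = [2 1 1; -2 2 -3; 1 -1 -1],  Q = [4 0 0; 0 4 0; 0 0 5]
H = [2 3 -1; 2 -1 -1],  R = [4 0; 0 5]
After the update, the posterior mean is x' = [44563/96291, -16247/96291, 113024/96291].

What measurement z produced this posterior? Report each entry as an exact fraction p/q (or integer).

z = [-1, -1]

x̄ = F·x = [12, -9, -3]
P̄ = F·P·Fᵀ + Q = [23 -18 -1; -18 64 0; -1 0 15]
S = H·P̄·Hᵀ + R = [475 -153; -153 252]
K = P̄·Hᵀ·S⁻¹ = [909/10699 29804/96291; 2668/10699 -23632/96291; -765/10699 -10676/96291]
x' − x̄ = [-1110929/96291, 850372/96291, 401897/96291] = K·y
y = (KᵀK)⁻¹·Kᵀ·(x' − x̄) = [-1, -37]
z = y + H·x̄ = [-1, -37] + [0, 36] = [-1, -1]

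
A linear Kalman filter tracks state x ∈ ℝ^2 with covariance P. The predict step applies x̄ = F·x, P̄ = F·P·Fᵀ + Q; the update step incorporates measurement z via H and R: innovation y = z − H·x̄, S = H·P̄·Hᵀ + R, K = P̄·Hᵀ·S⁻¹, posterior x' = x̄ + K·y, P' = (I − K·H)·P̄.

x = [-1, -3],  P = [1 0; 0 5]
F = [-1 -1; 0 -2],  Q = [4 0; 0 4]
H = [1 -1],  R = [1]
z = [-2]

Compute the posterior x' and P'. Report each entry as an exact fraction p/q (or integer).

x̄ = F·x = [4, 6]
P̄ = F·P·Fᵀ + Q = [10 10; 10 24]
y = z − H·x̄ = [0]
S = H·P̄·Hᵀ + R = [15]
K = P̄·Hᵀ·S⁻¹ = [0; -14/15]
x' = x̄ + K·y = [4, 6]
P' = (I − K·H)·P̄ = [10 10; 10 164/15]

x' = [4, 6]
P' = [10 10; 10 164/15]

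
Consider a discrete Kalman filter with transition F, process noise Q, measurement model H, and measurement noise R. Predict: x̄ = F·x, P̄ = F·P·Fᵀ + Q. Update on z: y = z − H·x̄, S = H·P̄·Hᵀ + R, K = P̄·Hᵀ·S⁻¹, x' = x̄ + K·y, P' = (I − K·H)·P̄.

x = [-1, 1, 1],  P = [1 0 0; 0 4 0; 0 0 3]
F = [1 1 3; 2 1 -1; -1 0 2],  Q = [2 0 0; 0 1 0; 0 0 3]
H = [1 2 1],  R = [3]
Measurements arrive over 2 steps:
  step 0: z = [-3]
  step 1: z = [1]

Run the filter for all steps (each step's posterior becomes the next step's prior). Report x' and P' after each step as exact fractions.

step 0: x̄ = F·x = [3, -2, 3]
step 0: P̄ = F·P·Fᵀ + Q = [34 -3 17; -3 12 -8; 17 -8 16]
step 0: y = z − H·x̄ = [-5]
step 0: S = H·P̄·Hᵀ + R = [91]
step 0: K = P̄·Hᵀ·S⁻¹ = [45/91; 1/7; 17/91]
step 0: x' = x̄ + K·y = [48/91, -19/7, 188/91]
step 0: P' = (I − K·H)·P̄ = [1069/91 -66/7 782/91; -66/7 71/7 -73/7; 782/91 -73/7 1167/91]
step 1: x̄ = F·x = [365/91, -339/91, 328/91]
step 1: P̄ = F·P·Fᵀ + Q = [9959/91 -1002/91 4111/91; -1002/91 1795/91 -1602/91; 4111/91 -1602/91 2882/91]
step 1: y = z − H·x̄ = [76/91]
step 1: S = H·P̄·Hᵀ + R = [18100/91]
step 1: K = P̄·Hᵀ·S⁻¹ = [6033/9050; 493/9050; 3789/18100]
step 1: x' = x̄ + K·y = [20669/4525, -16651/4525, 17101/4525]
step 1: P' = (I − K·H)·P̄ = [95246/4525 -82509/4525 157643/9050; -82509/4525 86586/4525 -179847/9050; 157643/9050 -179847/9050 415469/18100]

step 0: x' = [48/91, -19/7, 188/91], P' = [1069/91 -66/7 782/91; -66/7 71/7 -73/7; 782/91 -73/7 1167/91]
step 1: x' = [20669/4525, -16651/4525, 17101/4525], P' = [95246/4525 -82509/4525 157643/9050; -82509/4525 86586/4525 -179847/9050; 157643/9050 -179847/9050 415469/18100]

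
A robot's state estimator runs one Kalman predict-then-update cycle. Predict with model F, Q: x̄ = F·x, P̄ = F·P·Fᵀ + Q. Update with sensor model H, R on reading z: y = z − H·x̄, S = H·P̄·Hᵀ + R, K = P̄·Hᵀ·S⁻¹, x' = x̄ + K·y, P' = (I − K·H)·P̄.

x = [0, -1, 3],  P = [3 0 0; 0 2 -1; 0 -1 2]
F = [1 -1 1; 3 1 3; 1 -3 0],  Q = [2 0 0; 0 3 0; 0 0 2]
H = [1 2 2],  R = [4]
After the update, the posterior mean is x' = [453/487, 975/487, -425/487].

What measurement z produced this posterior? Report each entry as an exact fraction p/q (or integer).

z = [3]

x̄ = F·x = [4, 8, 3]
P̄ = F·P·Fᵀ + Q = [11 15 12; 15 44 12; 12 12 23]
S = H·P̄·Hᵀ + R = [487]
K = P̄·Hᵀ·S⁻¹ = [65/487; 127/487; 82/487]
x' − x̄ = [-1495/487, -2921/487, -1886/487] = K·y
y = (KᵀK)⁻¹·Kᵀ·(x' − x̄) = [-23]
z = y + H·x̄ = [-23] + [26] = [3]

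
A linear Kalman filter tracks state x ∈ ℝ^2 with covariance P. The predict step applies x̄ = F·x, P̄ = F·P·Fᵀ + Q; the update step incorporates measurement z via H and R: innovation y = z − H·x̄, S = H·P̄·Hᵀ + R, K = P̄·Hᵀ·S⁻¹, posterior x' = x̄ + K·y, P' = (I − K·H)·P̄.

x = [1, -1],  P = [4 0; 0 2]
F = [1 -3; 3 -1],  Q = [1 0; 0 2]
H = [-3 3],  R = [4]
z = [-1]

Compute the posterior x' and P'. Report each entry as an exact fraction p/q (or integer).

x' = [1003/247, 922/247]
P' = [5456/247 5436/247; 5436/247 5524/247]

x̄ = F·x = [4, 4]
P̄ = F·P·Fᵀ + Q = [23 18; 18 40]
y = z − H·x̄ = [-1]
S = H·P̄·Hᵀ + R = [247]
K = P̄·Hᵀ·S⁻¹ = [-15/247; 66/247]
x' = x̄ + K·y = [1003/247, 922/247]
P' = (I − K·H)·P̄ = [5456/247 5436/247; 5436/247 5524/247]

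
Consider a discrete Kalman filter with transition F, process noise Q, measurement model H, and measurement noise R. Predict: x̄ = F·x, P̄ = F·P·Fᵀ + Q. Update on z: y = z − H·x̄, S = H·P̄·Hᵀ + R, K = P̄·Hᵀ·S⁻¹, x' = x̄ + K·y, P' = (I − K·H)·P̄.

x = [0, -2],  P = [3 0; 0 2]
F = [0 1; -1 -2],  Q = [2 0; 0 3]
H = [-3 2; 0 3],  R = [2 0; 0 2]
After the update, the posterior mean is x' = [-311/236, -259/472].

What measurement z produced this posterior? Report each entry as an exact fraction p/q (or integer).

z = [3, -2]

x̄ = F·x = [-2, 4]
P̄ = F·P·Fᵀ + Q = [4 -4; -4 14]
S = H·P̄·Hᵀ + R = [142 120; 120 128]
K = P̄·Hᵀ·S⁻¹ = [-35/118 87/472; 5/236 291/944]
x' − x̄ = [161/236, -2147/472] = K·y
y = (KᵀK)⁻¹·Kᵀ·(x' − x̄) = [-11, -14]
z = y + H·x̄ = [-11, -14] + [14, 12] = [3, -2]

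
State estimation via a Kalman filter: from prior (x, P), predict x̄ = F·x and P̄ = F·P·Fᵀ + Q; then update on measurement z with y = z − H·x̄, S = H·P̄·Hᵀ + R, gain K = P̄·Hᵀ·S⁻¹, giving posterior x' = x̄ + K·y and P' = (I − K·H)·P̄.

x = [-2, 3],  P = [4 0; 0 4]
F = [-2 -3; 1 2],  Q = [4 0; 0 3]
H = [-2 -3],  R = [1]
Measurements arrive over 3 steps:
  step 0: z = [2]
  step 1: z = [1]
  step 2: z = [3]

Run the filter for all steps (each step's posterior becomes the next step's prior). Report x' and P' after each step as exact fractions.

step 0: x' = [-19/3, 43/12], P' = [152/3 -101/3; -101/3 1079/48]
step 1: x' = [361/284, -82/71], P' = [4823/1136 -1591/568; -1591/568 139/71]
step 2: x' = [69353/109614, -77270/54807], P' = [796573/219228 -259399/109614; -259399/109614 90388/54807]

step 0: x̄ = F·x = [-5, 4]
step 0: P̄ = F·P·Fᵀ + Q = [56 -32; -32 23]
step 0: y = z − H·x̄ = [4]
step 0: S = H·P̄·Hᵀ + R = [48]
step 0: K = P̄·Hᵀ·S⁻¹ = [-1/3; -5/48]
step 0: x' = x̄ + K·y = [-19/3, 43/12]
step 0: P' = (I − K·H)·P̄ = [152/3 -101/3; -101/3 1079/48]
step 1: x̄ = F·x = [23/12, 5/6]
step 1: P̄ = F·P·Fᵀ + Q = [239/48 -13/24; -13/24 107/12]
step 1: y = z − H·x̄ = [22/3]
step 1: S = H·P̄·Hᵀ + R = [284/3]
step 1: K = P̄·Hᵀ·S⁻¹ = [-25/284; -77/284]
step 1: x' = x̄ + K·y = [361/284, -82/71]
step 1: P' = (I − K·H)·P̄ = [4823/1136 -1591/568; -1591/568 139/71]
step 2: x̄ = F·x = [131/142, -295/284]
step 2: P̄ = F·P·Fᵀ + Q = [1417/284 -179/284; -179/284 4399/1136]
step 2: y = z − H·x̄ = [491/284]
step 2: S = H·P̄·Hᵀ + R = [54807/1136]
step 2: K = P̄·Hᵀ·S⁻¹ = [-9188/54807; -11765/54807]
step 2: x' = x̄ + K·y = [69353/109614, -77270/54807]
step 2: P' = (I − K·H)·P̄ = [796573/219228 -259399/109614; -259399/109614 90388/54807]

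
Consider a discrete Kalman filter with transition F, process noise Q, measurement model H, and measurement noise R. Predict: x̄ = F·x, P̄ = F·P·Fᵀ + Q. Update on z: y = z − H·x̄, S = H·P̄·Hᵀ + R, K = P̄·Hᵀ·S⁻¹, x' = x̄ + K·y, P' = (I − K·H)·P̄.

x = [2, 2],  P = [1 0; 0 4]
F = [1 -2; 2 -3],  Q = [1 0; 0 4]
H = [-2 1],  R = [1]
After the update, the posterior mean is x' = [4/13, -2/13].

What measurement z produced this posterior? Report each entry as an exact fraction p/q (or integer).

z = [-1]

x̄ = F·x = [-2, -2]
P̄ = F·P·Fᵀ + Q = [18 26; 26 44]
S = H·P̄·Hᵀ + R = [13]
K = P̄·Hᵀ·S⁻¹ = [-10/13; -8/13]
x' − x̄ = [30/13, 24/13] = K·y
y = (KᵀK)⁻¹·Kᵀ·(x' − x̄) = [-3]
z = y + H·x̄ = [-3] + [2] = [-1]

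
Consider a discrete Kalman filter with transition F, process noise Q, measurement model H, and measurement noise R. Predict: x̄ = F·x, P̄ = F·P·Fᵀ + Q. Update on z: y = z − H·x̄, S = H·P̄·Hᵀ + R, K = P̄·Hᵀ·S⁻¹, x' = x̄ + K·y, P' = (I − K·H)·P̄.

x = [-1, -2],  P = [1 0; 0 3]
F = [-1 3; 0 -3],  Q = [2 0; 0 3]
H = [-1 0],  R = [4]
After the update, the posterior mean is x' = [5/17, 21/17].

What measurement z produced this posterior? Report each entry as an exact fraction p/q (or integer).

x̄ = F·x = [-5, 6]
P̄ = F·P·Fᵀ + Q = [30 -27; -27 30]
S = H·P̄·Hᵀ + R = [34]
K = P̄·Hᵀ·S⁻¹ = [-15/17; 27/34]
x' − x̄ = [90/17, -81/17] = K·y
y = (KᵀK)⁻¹·Kᵀ·(x' − x̄) = [-6]
z = y + H·x̄ = [-6] + [5] = [-1]

z = [-1]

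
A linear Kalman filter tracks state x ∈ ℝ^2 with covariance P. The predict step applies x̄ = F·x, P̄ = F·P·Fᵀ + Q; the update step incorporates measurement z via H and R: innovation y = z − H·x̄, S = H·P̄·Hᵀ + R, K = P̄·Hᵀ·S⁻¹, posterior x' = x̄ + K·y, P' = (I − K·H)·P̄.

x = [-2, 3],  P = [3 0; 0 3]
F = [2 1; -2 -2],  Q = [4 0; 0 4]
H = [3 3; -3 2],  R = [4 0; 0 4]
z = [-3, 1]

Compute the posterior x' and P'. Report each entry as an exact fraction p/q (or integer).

x̄ = F·x = [-1, -2]
P̄ = F·P·Fᵀ + Q = [19 -18; -18 28]
y = z − H·x̄ = [6, 2]
S = H·P̄·Hᵀ + R = [103 51; 51 503]
K = P̄·Hᵀ·S⁻¹ = [1563/12302 -2433/12302; 1185/6151 1225/6151]
x' = x̄ + K·y = [-3895/6151, -2742/6151]
P' = (I − K·H)·P̄ = [1390/6151 -348/6151; -348/6151 1928/6151]

x' = [-3895/6151, -2742/6151]
P' = [1390/6151 -348/6151; -348/6151 1928/6151]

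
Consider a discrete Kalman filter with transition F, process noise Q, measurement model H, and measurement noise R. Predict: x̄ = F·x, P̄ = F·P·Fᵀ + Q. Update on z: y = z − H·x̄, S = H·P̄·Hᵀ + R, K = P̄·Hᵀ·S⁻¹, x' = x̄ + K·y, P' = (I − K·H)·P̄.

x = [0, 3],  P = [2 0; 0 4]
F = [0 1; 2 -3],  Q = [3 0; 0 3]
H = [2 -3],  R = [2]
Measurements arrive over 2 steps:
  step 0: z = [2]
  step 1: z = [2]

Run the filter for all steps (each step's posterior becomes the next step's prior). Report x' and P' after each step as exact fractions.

step 0: x̄ = F·x = [3, -9]
step 0: P̄ = F·P·Fᵀ + Q = [7 -12; -12 47]
step 0: y = z − H·x̄ = [-31]
step 0: S = H·P̄·Hᵀ + R = [597]
step 0: K = P̄·Hᵀ·S⁻¹ = [50/597; -55/199]
step 0: x' = x̄ + K·y = [241/597, -86/199]
step 0: P' = (I − K·H)·P̄ = [1679/597 362/199; 362/199 278/199]
step 1: x̄ = F·x = [-86/199, 1256/597]
step 1: P̄ = F·P·Fᵀ + Q = [875/199 -110/199; -110/199 2981/597]
step 1: y = z − H·x̄ = [1826/199]
step 1: S = H·P̄·Hᵀ + R = [14161/199]
step 1: K = P̄·Hᵀ·S⁻¹ = [2080/14161; -3201/14161]
step 1: x' = x̄ + K·y = [12966/14161, 1262/42483]
step 1: P' = (I − K·H)·P̄ = [40525/14161 25630/14161; 25630/14161 57662/42483]

step 0: x' = [241/597, -86/199], P' = [1679/597 362/199; 362/199 278/199]
step 1: x' = [12966/14161, 1262/42483], P' = [40525/14161 25630/14161; 25630/14161 57662/42483]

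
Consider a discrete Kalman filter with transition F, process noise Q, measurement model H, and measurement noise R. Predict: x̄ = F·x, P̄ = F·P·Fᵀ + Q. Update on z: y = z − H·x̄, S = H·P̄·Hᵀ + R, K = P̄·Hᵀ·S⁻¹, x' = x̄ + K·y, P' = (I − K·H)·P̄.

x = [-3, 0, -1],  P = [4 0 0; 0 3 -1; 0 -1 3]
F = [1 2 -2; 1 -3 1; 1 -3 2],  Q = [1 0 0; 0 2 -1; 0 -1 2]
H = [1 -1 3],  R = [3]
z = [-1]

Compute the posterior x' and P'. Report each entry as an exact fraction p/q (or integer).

x̄ = F·x = [-1, -4, -5]
P̄ = F·P·Fᵀ + Q = [37 -28 -36; -28 42 45; -36 45 57]
y = z − H·x̄ = [11]
S = H·P̄·Hᵀ + R = [165]
K = P̄·Hᵀ·S⁻¹ = [-43/165; 13/33; 6/11]
x' = x̄ + K·y = [-58/15, 1/3, 1]
P' = (I − K·H)·P̄ = [4256/165 -365/33 -138/11; -365/33 541/33 105/11; -138/11 105/11 87/11]

x' = [-58/15, 1/3, 1]
P' = [4256/165 -365/33 -138/11; -365/33 541/33 105/11; -138/11 105/11 87/11]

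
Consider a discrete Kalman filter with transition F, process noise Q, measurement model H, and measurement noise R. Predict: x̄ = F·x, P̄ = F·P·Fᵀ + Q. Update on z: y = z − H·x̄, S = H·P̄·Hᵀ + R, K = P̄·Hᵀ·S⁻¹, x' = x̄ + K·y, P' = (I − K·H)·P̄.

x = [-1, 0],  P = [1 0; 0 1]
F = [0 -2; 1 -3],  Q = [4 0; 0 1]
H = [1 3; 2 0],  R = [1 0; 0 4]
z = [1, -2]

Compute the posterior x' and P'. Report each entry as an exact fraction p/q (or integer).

x' = [-3/5, 1/2]
P' = [119/155 -15/62; -15/62 23/124]

x̄ = F·x = [0, -1]
P̄ = F·P·Fᵀ + Q = [8 6; 6 11]
y = z − H·x̄ = [4, -2]
S = H·P̄·Hᵀ + R = [144 52; 52 36]
K = P̄·Hᵀ·S⁻¹ = [13/310 119/310; 39/124 -15/124]
x' = x̄ + K·y = [-3/5, 1/2]
P' = (I − K·H)·P̄ = [119/155 -15/62; -15/62 23/124]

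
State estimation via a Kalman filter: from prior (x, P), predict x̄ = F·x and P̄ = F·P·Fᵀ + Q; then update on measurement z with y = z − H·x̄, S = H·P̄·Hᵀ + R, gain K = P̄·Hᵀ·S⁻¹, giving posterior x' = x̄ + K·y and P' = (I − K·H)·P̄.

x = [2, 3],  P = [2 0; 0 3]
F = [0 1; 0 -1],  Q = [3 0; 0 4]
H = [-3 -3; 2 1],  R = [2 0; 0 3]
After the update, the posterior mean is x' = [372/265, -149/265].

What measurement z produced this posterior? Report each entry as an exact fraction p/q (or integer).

z = [-3, 1]

x̄ = F·x = [3, -3]
P̄ = F·P·Fᵀ + Q = [6 -3; -3 7]
S = H·P̄·Hᵀ + R = [65 -30; -30 22]
K = P̄·Hᵀ·S⁻¹ = [36/265 63/106; -117/265 -59/106]
x' − x̄ = [-423/265, 646/265] = K·y
y = (KᵀK)⁻¹·Kᵀ·(x' − x̄) = [-3, -2]
z = y + H·x̄ = [-3, -2] + [0, 3] = [-3, 1]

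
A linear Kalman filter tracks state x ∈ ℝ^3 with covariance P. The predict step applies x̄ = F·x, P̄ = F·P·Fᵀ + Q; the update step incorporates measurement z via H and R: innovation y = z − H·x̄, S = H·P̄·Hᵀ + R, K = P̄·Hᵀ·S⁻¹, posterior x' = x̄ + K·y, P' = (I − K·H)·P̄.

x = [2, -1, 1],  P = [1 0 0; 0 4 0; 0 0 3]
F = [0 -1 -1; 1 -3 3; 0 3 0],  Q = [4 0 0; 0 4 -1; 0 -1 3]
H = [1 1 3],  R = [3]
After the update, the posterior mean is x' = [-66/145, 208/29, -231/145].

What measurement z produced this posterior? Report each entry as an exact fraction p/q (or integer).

x̄ = F·x = [0, 8, -3]
P̄ = F·P·Fᵀ + Q = [11 3 -12; 3 68 -37; -12 -37 39]
S = H·P̄·Hᵀ + R = [145]
K = P̄·Hᵀ·S⁻¹ = [-22/145; -8/29; 68/145]
x' − x̄ = [-66/145, -24/29, 204/145] = K·y
y = (KᵀK)⁻¹·Kᵀ·(x' − x̄) = [3]
z = y + H·x̄ = [3] + [-1] = [2]

z = [2]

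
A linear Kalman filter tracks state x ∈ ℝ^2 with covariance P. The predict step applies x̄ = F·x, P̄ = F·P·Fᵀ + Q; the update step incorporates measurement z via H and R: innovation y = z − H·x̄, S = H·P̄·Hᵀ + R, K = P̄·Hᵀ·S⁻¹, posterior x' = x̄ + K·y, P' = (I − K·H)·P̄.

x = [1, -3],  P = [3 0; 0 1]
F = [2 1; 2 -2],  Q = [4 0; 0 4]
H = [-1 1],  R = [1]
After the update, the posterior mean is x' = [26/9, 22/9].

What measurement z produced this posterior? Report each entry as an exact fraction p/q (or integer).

z = [-1]

x̄ = F·x = [-1, 8]
P̄ = F·P·Fᵀ + Q = [17 10; 10 20]
S = H·P̄·Hᵀ + R = [18]
K = P̄·Hᵀ·S⁻¹ = [-7/18; 5/9]
x' − x̄ = [35/9, -50/9] = K·y
y = (KᵀK)⁻¹·Kᵀ·(x' − x̄) = [-10]
z = y + H·x̄ = [-10] + [9] = [-1]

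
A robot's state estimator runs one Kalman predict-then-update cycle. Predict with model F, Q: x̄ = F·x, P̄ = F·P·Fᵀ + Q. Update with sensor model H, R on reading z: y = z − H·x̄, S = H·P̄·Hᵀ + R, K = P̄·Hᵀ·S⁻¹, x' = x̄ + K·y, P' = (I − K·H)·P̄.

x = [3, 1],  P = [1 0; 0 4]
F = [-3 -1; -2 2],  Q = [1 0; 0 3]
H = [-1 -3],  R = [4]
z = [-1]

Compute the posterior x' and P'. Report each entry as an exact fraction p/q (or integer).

x' = [-1946/213, 689/213]
P' = [2918/213 -962/213; -962/213 410/213]

x̄ = F·x = [-10, -4]
P̄ = F·P·Fᵀ + Q = [14 -2; -2 23]
y = z − H·x̄ = [-23]
S = H·P̄·Hᵀ + R = [213]
K = P̄·Hᵀ·S⁻¹ = [-8/213; -67/213]
x' = x̄ + K·y = [-1946/213, 689/213]
P' = (I − K·H)·P̄ = [2918/213 -962/213; -962/213 410/213]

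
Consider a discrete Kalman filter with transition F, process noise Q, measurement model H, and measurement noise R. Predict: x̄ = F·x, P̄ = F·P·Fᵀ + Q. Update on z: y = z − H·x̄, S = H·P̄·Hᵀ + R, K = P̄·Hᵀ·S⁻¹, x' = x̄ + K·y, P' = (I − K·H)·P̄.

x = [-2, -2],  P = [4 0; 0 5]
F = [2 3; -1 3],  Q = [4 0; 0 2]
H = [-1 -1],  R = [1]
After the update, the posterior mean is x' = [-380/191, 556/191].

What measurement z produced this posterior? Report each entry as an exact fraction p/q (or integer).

z = [-1]

x̄ = F·x = [-10, -4]
P̄ = F·P·Fᵀ + Q = [65 37; 37 51]
S = H·P̄·Hᵀ + R = [191]
K = P̄·Hᵀ·S⁻¹ = [-102/191; -88/191]
x' − x̄ = [1530/191, 1320/191] = K·y
y = (KᵀK)⁻¹·Kᵀ·(x' − x̄) = [-15]
z = y + H·x̄ = [-15] + [14] = [-1]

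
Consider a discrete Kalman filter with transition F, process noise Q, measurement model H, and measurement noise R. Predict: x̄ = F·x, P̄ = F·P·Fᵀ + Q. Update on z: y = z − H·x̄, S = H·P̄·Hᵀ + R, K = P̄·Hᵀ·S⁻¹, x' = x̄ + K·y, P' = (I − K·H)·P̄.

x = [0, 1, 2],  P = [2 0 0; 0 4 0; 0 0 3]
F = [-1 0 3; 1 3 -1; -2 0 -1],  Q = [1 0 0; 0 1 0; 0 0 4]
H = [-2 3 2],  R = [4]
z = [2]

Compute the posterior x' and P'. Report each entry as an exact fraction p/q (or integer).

x' = [2787/722, 1456/361, -889/722]
P' = [11051/722 3548/361 201/722; 3548/361 4504/361 -3062/361; 201/722 -3062/361 9461/722]

x̄ = F·x = [6, 1, -2]
P̄ = F·P·Fᵀ + Q = [30 -11 -5; -11 42 -1; -5 -1 15]
y = z − H·x̄ = [15]
S = H·P̄·Hᵀ + R = [722]
K = P̄·Hᵀ·S⁻¹ = [-103/722; 73/361; 37/722]
x' = x̄ + K·y = [2787/722, 1456/361, -889/722]
P' = (I − K·H)·P̄ = [11051/722 3548/361 201/722; 3548/361 4504/361 -3062/361; 201/722 -3062/361 9461/722]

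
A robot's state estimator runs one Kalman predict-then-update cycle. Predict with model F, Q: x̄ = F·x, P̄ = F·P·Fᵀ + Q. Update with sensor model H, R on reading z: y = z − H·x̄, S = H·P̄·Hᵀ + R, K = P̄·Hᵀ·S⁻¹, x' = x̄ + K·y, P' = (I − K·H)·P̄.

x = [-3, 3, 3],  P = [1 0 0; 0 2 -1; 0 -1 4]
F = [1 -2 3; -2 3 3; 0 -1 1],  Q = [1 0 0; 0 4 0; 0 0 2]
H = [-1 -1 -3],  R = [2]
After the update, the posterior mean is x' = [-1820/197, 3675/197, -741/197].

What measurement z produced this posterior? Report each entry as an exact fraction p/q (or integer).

x̄ = F·x = [0, 24, 0]
P̄ = F·P·Fᵀ + Q = [58 19 21; 19 44 6; 21 6 10]
S = H·P̄·Hᵀ + R = [394]
K = P̄·Hᵀ·S⁻¹ = [-70/197; -81/394; -57/394]
x' − x̄ = [-1820/197, -1053/197, -741/197] = K·y
y = (KᵀK)⁻¹·Kᵀ·(x' − x̄) = [26]
z = y + H·x̄ = [26] + [-24] = [2]

z = [2]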